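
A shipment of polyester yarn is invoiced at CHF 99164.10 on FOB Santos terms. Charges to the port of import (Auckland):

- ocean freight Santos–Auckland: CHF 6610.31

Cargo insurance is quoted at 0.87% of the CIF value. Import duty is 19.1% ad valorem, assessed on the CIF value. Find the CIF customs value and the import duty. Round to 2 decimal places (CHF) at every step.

Let C be the CIF value. C = FOB price + freight + 0.87% × C
C − 0.87% × C = 99164.10 + 6610.31
0.9913 × C = 105774.41
C = 105774.41 / 0.9913 = 106702.72
Insurance premium = 0.87% × 106702.72 = 928.31
Import duty = 106702.72 × 19.1% = 20380.22

CIF value: CHF 106702.72; import duty: CHF 20380.22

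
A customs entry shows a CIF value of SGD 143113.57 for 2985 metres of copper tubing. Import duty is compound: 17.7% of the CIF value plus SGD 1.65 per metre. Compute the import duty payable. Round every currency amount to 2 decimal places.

Ad valorem component: 143113.57 × 17.7% = 25331.10
Specific component: 2985 × 1.65 = 4925.25
Import duty = 25331.10 + 4925.25 = 30256.35

Import duty: SGD 30256.35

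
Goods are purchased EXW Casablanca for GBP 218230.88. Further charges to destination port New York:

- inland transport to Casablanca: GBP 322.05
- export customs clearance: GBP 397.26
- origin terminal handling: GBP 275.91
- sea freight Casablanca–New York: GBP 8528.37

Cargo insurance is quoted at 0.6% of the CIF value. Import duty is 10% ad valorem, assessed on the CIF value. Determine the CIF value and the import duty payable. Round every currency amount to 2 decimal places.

Let C be the CIF value. C = EXW price + pre-shipment costs + freight + 0.6% × C
C − 0.6% × C = 218230.88 + 322.05 + 397.26 + 275.91 + 8528.37
0.994 × C = 227754.47
C = 227754.47 / 0.994 = 229129.25
Insurance premium = 0.6% × 229129.25 = 1374.78
Import duty = 229129.25 × 10% = 22912.93

CIF value: GBP 229129.25; import duty: GBP 22912.93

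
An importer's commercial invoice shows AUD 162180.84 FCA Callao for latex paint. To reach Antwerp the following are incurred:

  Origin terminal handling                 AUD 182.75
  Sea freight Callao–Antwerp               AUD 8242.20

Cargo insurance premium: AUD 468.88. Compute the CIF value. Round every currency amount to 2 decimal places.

CIF value: AUD 171074.67

CIF = FCA price + pre-shipment costs + freight + insurance
CIF = 162180.84 + 182.75 + 8242.20 + 468.88 = 171074.67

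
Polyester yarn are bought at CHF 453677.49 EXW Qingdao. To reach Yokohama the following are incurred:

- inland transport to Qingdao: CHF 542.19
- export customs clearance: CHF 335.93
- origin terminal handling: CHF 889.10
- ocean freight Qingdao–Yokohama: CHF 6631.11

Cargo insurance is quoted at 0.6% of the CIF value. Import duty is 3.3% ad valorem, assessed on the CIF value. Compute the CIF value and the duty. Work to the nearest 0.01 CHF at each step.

Let C be the CIF value. C = EXW price + pre-shipment costs + freight + 0.6% × C
C − 0.6% × C = 453677.49 + 542.19 + 335.93 + 889.10 + 6631.11
0.994 × C = 462075.82
C = 462075.82 / 0.994 = 464865.01
Insurance premium = 0.6% × 464865.01 = 2789.19
Import duty = 464865.01 × 3.3% = 15340.55

CIF value: CHF 464865.01; import duty: CHF 15340.55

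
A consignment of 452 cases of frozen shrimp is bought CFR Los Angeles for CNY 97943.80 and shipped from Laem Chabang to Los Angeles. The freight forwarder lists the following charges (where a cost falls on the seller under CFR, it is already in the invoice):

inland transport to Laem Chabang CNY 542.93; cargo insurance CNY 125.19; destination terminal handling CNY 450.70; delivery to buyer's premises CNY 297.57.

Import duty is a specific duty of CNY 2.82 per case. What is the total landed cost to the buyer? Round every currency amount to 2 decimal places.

CFR: the seller pays costs through ocean freight to the destination port, but not insurance.
Already in the invoice (seller's account under CFR): inland to port — exclude.
CIF value = CFR price + insurance = 97943.80 + 125.19 = 98068.99
Import duty = 452 × 2.82 = 1274.64
Buyer bears: insurance 125.19 + destination terminal 450.70 + delivery 297.57 + duty 1274.64 = 2148.10
Landed cost = invoice 97943.80 + 2148.10 = 100091.90

Total landed cost: CNY 100091.90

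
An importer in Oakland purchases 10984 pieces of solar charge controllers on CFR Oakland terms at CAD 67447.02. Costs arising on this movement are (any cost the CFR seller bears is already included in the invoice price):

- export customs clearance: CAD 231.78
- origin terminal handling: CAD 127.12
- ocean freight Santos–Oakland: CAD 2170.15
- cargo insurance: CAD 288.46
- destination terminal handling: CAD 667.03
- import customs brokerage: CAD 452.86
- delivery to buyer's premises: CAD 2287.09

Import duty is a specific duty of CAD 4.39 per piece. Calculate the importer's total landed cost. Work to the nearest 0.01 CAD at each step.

CFR: the seller pays costs through ocean freight to the destination port, but not insurance.
Already in the invoice (seller's account under CFR): export clearance, origin terminal, freight — exclude.
CIF value = CFR price + insurance = 67447.02 + 288.46 = 67735.48
Import duty = 10984 × 4.39 = 48219.76
Buyer bears: insurance 288.46 + destination terminal 667.03 + brokerage 452.86 + delivery 2287.09 + duty 48219.76 = 51915.20
Landed cost = invoice 67447.02 + 51915.20 = 119362.22

Total landed cost: CAD 119362.22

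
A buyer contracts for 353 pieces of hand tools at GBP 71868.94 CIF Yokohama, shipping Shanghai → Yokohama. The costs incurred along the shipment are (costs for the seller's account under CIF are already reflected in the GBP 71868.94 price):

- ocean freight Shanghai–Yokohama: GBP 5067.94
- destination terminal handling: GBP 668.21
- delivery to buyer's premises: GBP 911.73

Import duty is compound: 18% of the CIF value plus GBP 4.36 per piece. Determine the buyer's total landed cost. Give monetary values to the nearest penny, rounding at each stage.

CIF: the seller pays costs through ocean freight and marine insurance to the destination port.
Already in the invoice (seller's account under CIF): freight — exclude.
The CIF price already equals the CIF value: 71868.94
Ad valorem component: 71868.94 × 18% = 12936.41
Specific component: 353 × 4.36 = 1539.08
Import duty = 12936.41 + 1539.08 = 14475.49
Buyer bears: destination terminal 668.21 + delivery 911.73 + duty 14475.49 = 16055.43
Landed cost = invoice 71868.94 + 16055.43 = 87924.37

Total landed cost: GBP 87924.37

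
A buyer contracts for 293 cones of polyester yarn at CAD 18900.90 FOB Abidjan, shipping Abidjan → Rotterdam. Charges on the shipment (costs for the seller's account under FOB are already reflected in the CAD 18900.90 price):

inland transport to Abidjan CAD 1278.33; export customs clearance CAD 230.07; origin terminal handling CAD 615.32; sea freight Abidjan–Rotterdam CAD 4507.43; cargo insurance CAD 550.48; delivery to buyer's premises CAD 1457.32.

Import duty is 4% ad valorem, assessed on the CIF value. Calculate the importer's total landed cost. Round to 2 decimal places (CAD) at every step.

FOB: the seller bears costs until goods are on board at the origin port; the buyer bears freight, insurance and all costs thereafter.
Already in the invoice (seller's account under FOB): inland to port, export clearance, origin terminal — exclude.
CIF value = FOB price + freight + insurance = 18900.90 + 4507.43 + 550.48 = 23958.81
Import duty = 23958.81 × 4% = 958.35
Buyer bears: freight 4507.43 + insurance 550.48 + delivery 1457.32 + duty 958.35 = 7473.58
Landed cost = invoice 18900.90 + 7473.58 = 26374.48

Total landed cost: CAD 26374.48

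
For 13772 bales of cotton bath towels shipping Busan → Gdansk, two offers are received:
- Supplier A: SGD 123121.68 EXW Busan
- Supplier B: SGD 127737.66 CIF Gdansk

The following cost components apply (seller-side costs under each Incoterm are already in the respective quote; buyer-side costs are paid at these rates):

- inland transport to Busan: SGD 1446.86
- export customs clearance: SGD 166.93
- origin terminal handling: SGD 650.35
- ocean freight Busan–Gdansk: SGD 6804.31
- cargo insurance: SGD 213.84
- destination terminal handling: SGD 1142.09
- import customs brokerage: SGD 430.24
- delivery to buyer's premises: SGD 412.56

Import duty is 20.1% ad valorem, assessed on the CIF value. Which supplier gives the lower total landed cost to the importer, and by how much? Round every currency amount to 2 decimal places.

Supplier A (EXW):
CIF value = EXW price + inland to port + export clearance + origin terminal + freight + insurance = 123121.68 + 1446.86 + 166.93 + 650.35 + 6804.31 + 213.84 = 132403.97
Import duty = 132403.97 × 20.1% = 26613.20
Buyer bears (A): 1446.86 + 166.93 + 650.35 + 6804.31 + 213.84 + 1142.09 + 430.24 + 412.56 = 11267.18
Landed cost (A) = invoice 123121.68 + 11267.18 + duty 26613.20 = 161002.06
Supplier B (CIF):
The CIF price already equals the CIF value: 127737.66
Import duty = 127737.66 × 20.1% = 25675.27
Buyer bears (B): 1142.09 + 430.24 + 412.56 = 1984.89
Landed cost (B) = invoice 127737.66 + 1984.89 + duty 25675.27 = 155397.82
Difference = |161002.06 − 155397.82| = 5604.24

Supplier B is cheaper by SGD 5604.24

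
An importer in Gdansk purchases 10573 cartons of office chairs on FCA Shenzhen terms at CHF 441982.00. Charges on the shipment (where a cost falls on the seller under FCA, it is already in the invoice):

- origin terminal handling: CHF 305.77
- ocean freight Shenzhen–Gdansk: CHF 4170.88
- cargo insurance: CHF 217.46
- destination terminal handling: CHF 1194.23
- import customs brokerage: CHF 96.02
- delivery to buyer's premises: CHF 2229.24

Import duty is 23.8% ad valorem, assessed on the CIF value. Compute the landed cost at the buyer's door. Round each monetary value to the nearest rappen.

FCA: the seller delivers export-cleared goods to the carrier; the buyer bears costs from that point.
CIF value = FCA price + origin terminal + freight + insurance = 441982.00 + 305.77 + 4170.88 + 217.46 = 446676.11
Import duty = 446676.11 × 23.8% = 106308.91
Buyer bears: origin terminal 305.77 + freight 4170.88 + insurance 217.46 + destination terminal 1194.23 + brokerage 96.02 + delivery 2229.24 + duty 106308.91 = 114522.51
Landed cost = invoice 441982.00 + 114522.51 = 556504.51

Total landed cost: CHF 556504.51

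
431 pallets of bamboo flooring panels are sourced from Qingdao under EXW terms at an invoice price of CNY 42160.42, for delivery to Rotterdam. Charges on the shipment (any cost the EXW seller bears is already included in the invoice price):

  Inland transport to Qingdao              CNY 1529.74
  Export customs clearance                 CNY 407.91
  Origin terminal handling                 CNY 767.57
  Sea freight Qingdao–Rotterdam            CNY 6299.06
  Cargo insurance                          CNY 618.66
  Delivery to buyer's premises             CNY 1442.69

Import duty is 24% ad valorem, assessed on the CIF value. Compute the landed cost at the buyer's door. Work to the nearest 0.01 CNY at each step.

EXW: the seller makes goods available at their premises; the buyer bears all onward costs.
CIF value = EXW price + inland to port + export clearance + origin terminal + freight + insurance = 42160.42 + 1529.74 + 407.91 + 767.57 + 6299.06 + 618.66 = 51783.36
Import duty = 51783.36 × 24% = 12428.01
Buyer bears: inland to port 1529.74 + export clearance 407.91 + origin terminal 767.57 + freight 6299.06 + insurance 618.66 + delivery 1442.69 + duty 12428.01 = 23493.64
Landed cost = invoice 42160.42 + 23493.64 = 65654.06

Total landed cost: CNY 65654.06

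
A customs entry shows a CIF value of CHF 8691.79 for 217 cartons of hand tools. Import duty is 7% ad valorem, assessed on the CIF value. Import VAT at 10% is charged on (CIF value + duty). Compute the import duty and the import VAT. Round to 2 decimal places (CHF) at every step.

Import duty: CHF 608.43; import VAT: CHF 930.02

Import duty = 8691.79 × 7% = 608.43
VAT base = CIF + duty = 8691.79 + 608.43 = 9300.22
Import VAT = 9300.22 × 10% = 930.02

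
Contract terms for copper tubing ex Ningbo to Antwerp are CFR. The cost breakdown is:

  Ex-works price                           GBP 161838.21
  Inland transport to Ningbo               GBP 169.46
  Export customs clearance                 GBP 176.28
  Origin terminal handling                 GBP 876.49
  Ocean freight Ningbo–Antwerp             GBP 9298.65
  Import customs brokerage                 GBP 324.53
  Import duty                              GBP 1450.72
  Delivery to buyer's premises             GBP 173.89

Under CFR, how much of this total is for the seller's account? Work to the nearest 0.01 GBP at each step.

Seller's account: GBP 172359.09

CFR: the seller pays costs through ocean freight to the destination port, but not insurance.
Seller's account: goods 161838.21 + inland to port 169.46 + export clearance 176.28 + origin terminal 876.49 + freight 9298.65 = 172359.09
Buyer's account: brokerage 324.53 + duty 1450.72 + delivery 173.89 = 1949.14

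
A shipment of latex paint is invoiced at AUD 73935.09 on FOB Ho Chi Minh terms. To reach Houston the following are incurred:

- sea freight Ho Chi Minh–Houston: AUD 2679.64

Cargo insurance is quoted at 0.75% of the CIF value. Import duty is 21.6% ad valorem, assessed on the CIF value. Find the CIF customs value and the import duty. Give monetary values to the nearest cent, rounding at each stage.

Let C be the CIF value. C = FOB price + freight + 0.75% × C
C − 0.75% × C = 73935.09 + 2679.64
0.9925 × C = 76614.73
C = 76614.73 / 0.9925 = 77193.68
Insurance premium = 0.75% × 77193.68 = 578.95
Import duty = 77193.68 × 21.6% = 16673.83

CIF value: AUD 77193.68; import duty: AUD 16673.83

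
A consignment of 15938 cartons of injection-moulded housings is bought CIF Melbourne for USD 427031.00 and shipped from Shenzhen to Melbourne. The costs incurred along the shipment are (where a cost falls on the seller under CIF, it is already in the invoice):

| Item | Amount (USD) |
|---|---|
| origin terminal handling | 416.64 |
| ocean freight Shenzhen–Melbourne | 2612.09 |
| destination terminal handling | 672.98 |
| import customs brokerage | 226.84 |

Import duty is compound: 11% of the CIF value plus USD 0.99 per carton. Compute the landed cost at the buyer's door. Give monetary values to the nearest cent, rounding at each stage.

CIF: the seller pays costs through ocean freight and marine insurance to the destination port.
Already in the invoice (seller's account under CIF): origin terminal, freight — exclude.
The CIF price already equals the CIF value: 427031.00
Ad valorem component: 427031.00 × 11% = 46973.41
Specific component: 15938 × 0.99 = 15778.62
Import duty = 46973.41 + 15778.62 = 62752.03
Buyer bears: destination terminal 672.98 + brokerage 226.84 + duty 62752.03 = 63651.85
Landed cost = invoice 427031.00 + 63651.85 = 490682.85

Total landed cost: USD 490682.85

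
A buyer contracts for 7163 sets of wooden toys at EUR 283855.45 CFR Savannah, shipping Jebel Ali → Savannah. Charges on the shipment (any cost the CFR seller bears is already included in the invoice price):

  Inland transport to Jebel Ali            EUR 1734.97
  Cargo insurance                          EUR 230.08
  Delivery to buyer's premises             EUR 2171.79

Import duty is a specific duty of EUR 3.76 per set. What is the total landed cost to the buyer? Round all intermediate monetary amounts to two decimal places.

Total landed cost: EUR 313190.20

CFR: the seller pays costs through ocean freight to the destination port, but not insurance.
Already in the invoice (seller's account under CFR): inland to port — exclude.
CIF value = CFR price + insurance = 283855.45 + 230.08 = 284085.53
Import duty = 7163 × 3.76 = 26932.88
Buyer bears: insurance 230.08 + delivery 2171.79 + duty 26932.88 = 29334.75
Landed cost = invoice 283855.45 + 29334.75 = 313190.20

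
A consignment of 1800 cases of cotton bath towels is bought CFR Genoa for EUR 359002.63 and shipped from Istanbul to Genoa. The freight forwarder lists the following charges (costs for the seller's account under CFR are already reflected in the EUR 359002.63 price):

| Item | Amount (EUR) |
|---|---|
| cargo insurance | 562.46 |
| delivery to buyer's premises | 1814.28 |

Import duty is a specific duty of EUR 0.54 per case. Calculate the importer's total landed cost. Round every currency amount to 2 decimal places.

CFR: the seller pays costs through ocean freight to the destination port, but not insurance.
CIF value = CFR price + insurance = 359002.63 + 562.46 = 359565.09
Import duty = 1800 × 0.54 = 972.00
Buyer bears: insurance 562.46 + delivery 1814.28 + duty 972.00 = 3348.74
Landed cost = invoice 359002.63 + 3348.74 = 362351.37

Total landed cost: EUR 362351.37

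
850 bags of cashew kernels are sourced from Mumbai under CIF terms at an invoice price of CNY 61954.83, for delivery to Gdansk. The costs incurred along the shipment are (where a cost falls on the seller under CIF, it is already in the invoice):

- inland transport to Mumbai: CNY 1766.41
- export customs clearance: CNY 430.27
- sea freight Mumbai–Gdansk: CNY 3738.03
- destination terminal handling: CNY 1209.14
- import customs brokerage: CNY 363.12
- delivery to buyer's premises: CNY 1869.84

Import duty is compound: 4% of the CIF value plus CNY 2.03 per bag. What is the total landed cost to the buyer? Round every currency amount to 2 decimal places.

CIF: the seller pays costs through ocean freight and marine insurance to the destination port.
Already in the invoice (seller's account under CIF): inland to port, export clearance, freight — exclude.
The CIF price already equals the CIF value: 61954.83
Ad valorem component: 61954.83 × 4% = 2478.19
Specific component: 850 × 2.03 = 1725.50
Import duty = 2478.19 + 1725.50 = 4203.69
Buyer bears: destination terminal 1209.14 + brokerage 363.12 + delivery 1869.84 + duty 4203.69 = 7645.79
Landed cost = invoice 61954.83 + 7645.79 = 69600.62

Total landed cost: CNY 69600.62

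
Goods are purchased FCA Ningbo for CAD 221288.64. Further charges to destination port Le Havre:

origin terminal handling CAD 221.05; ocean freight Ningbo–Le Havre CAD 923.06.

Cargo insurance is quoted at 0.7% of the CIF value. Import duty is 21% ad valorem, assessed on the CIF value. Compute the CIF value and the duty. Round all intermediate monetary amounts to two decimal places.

CIF value: CAD 224000.76; import duty: CAD 47040.16

Let C be the CIF value. C = FCA price + pre-shipment costs + freight + 0.7% × C
C − 0.7% × C = 221288.64 + 221.05 + 923.06
0.993 × C = 222432.75
C = 222432.75 / 0.993 = 224000.76
Insurance premium = 0.7% × 224000.76 = 1568.01
Import duty = 224000.76 × 21% = 47040.16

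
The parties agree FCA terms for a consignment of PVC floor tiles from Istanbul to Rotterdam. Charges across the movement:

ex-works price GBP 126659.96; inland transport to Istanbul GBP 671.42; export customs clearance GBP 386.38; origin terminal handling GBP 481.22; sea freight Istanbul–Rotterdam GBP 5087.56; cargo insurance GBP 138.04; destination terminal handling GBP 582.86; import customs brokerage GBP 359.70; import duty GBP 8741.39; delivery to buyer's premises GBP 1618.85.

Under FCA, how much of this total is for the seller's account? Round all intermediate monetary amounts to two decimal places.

FCA: the seller delivers export-cleared goods to the carrier; the buyer bears costs from that point.
Seller's account: goods 126659.96 + inland to port 671.42 + export clearance 386.38 = 127717.76
Buyer's account: origin terminal 481.22 + freight 5087.56 + insurance 138.04 + destination terminal 582.86 + brokerage 359.70 + duty 8741.39 + delivery 1618.85 = 17009.62

Seller's account: GBP 127717.76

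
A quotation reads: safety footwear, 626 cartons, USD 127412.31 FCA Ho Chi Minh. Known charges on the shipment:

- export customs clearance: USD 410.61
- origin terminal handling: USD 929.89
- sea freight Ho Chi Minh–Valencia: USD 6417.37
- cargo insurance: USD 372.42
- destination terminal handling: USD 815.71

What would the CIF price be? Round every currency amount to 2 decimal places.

CIF price: USD 135131.99

Not relevant to the conversion: export clearance — on the seller under both FCA and CIF; already in the FCA price and stays in the CIF price. destination terminal — on the buyer under both terms; not part of either seller's price.
From FCA to CIF, the seller additionally bears: origin terminal, freight, insurance.
CIF price = 127412.31 + 929.89 + 6417.37 + 372.42 = 135131.99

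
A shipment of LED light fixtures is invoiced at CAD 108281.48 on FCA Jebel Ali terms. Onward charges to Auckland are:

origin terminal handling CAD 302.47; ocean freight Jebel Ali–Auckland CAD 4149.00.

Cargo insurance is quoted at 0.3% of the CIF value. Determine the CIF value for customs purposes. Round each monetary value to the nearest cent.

Let C be the CIF value. C = FCA price + pre-shipment costs + freight + 0.3% × C
C − 0.3% × C = 108281.48 + 302.47 + 4149.00
0.997 × C = 112732.95
C = 112732.95 / 0.997 = 113072.17
Insurance premium = 0.3% × 113072.17 = 339.22

CIF value: CAD 113072.17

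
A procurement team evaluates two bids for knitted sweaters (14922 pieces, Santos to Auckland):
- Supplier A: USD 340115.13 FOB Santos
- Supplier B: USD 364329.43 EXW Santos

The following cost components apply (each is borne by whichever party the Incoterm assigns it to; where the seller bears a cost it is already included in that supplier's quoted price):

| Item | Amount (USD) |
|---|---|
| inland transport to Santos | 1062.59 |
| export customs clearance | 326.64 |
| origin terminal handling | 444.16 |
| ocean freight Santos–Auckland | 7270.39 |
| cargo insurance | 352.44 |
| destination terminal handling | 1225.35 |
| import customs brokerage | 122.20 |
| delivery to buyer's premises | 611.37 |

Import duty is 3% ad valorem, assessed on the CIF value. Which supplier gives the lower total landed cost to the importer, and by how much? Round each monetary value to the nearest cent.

Supplier A is cheaper by USD 26829.12

Supplier A (FOB):
CIF value = FOB price + freight + insurance = 340115.13 + 7270.39 + 352.44 = 347737.96
Import duty = 347737.96 × 3% = 10432.14
Buyer bears (A): 7270.39 + 352.44 + 1225.35 + 122.20 + 611.37 = 9581.75
Landed cost (A) = invoice 340115.13 + 9581.75 + duty 10432.14 = 360129.02
Supplier B (EXW):
CIF value = EXW price + inland to port + export clearance + origin terminal + freight + insurance = 364329.43 + 1062.59 + 326.64 + 444.16 + 7270.39 + 352.44 = 373785.65
Import duty = 373785.65 × 3% = 11213.57
Buyer bears (B): 1062.59 + 326.64 + 444.16 + 7270.39 + 352.44 + 1225.35 + 122.20 + 611.37 = 11415.14
Landed cost (B) = invoice 364329.43 + 11415.14 + duty 11213.57 = 386958.14
Difference = |360129.02 − 386958.14| = 26829.12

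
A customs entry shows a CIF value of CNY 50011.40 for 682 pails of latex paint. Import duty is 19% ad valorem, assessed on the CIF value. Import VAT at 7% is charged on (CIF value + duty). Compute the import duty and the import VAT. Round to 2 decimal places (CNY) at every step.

Import duty = 50011.40 × 19% = 9502.17
VAT base = CIF + duty = 50011.40 + 9502.17 = 59513.57
Import VAT = 59513.57 × 7% = 4165.95

Import duty: CNY 9502.17; import VAT: CNY 4165.95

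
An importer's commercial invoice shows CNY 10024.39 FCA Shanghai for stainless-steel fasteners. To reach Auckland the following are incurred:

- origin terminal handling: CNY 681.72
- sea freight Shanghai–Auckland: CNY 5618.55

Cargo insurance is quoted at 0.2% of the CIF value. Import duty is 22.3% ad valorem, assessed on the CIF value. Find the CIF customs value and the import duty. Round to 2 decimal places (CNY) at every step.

CIF value: CNY 16357.37; import duty: CNY 3647.69

Let C be the CIF value. C = FCA price + pre-shipment costs + freight + 0.2% × C
C − 0.2% × C = 10024.39 + 681.72 + 5618.55
0.998 × C = 16324.66
C = 16324.66 / 0.998 = 16357.37
Insurance premium = 0.2% × 16357.37 = 32.71
Import duty = 16357.37 × 22.3% = 3647.69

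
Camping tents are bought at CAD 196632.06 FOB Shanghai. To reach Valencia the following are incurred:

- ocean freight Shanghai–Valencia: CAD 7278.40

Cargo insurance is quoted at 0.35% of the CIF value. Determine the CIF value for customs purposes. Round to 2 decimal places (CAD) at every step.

CIF value: CAD 204626.65

Let C be the CIF value. C = FOB price + freight + 0.35% × C
C − 0.35% × C = 196632.06 + 7278.40
0.9965 × C = 203910.46
C = 203910.46 / 0.9965 = 204626.65
Insurance premium = 0.35% × 204626.65 = 716.19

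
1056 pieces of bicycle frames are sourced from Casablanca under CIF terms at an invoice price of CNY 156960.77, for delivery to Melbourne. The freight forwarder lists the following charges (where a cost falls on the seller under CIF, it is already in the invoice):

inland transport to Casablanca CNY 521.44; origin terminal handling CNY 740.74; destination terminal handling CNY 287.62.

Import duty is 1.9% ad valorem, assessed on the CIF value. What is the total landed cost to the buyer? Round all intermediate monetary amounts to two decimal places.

Total landed cost: CNY 160230.64

CIF: the seller pays costs through ocean freight and marine insurance to the destination port.
Already in the invoice (seller's account under CIF): inland to port, origin terminal — exclude.
The CIF price already equals the CIF value: 156960.77
Import duty = 156960.77 × 1.9% = 2982.25
Buyer bears: destination terminal 287.62 + duty 2982.25 = 3269.87
Landed cost = invoice 156960.77 + 3269.87 = 160230.64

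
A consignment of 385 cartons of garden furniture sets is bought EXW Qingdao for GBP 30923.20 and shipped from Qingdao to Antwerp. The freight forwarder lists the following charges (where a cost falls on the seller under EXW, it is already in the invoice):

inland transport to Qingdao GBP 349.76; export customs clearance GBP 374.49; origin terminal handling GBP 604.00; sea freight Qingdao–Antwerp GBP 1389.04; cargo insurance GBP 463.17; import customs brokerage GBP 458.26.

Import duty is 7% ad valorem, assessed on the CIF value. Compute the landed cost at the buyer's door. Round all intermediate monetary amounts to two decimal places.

EXW: the seller makes goods available at their premises; the buyer bears all onward costs.
CIF value = EXW price + inland to port + export clearance + origin terminal + freight + insurance = 30923.20 + 349.76 + 374.49 + 604.00 + 1389.04 + 463.17 = 34103.66
Import duty = 34103.66 × 7% = 2387.26
Buyer bears: inland to port 349.76 + export clearance 374.49 + origin terminal 604.00 + freight 1389.04 + insurance 463.17 + brokerage 458.26 + duty 2387.26 = 6025.98
Landed cost = invoice 30923.20 + 6025.98 = 36949.18

Total landed cost: GBP 36949.18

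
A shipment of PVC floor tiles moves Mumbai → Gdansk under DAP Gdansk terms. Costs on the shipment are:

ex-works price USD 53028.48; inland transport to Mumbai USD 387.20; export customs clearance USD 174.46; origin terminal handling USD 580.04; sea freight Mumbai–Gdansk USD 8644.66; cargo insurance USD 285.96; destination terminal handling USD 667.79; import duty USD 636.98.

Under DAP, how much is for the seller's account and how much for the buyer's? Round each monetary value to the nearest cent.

DAP: the seller bears all costs to the named destination except import duty and clearance.
Seller's account: goods 53028.48 + inland to port 387.20 + export clearance 174.46 + origin terminal 580.04 + freight 8644.66 + insurance 285.96 + destination terminal 667.79 = 63768.59
Buyer's account: duty 636.98 = 636.98

Seller: USD 63768.59; buyer: USD 636.98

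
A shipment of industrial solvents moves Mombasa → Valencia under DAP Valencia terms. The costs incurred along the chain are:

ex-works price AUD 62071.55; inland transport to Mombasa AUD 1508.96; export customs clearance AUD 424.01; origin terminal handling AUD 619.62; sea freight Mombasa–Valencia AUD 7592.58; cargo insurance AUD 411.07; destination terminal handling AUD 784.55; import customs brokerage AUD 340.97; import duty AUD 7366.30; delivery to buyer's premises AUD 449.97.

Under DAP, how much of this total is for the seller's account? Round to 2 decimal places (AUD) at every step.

Seller's account: AUD 73862.31

DAP: the seller bears all costs to the named destination except import duty and clearance.
Seller's account: goods 62071.55 + inland to port 1508.96 + export clearance 424.01 + origin terminal 619.62 + freight 7592.58 + insurance 411.07 + destination terminal 784.55 + delivery 449.97 = 73862.31
Buyer's account: brokerage 340.97 + duty 7366.30 = 7707.27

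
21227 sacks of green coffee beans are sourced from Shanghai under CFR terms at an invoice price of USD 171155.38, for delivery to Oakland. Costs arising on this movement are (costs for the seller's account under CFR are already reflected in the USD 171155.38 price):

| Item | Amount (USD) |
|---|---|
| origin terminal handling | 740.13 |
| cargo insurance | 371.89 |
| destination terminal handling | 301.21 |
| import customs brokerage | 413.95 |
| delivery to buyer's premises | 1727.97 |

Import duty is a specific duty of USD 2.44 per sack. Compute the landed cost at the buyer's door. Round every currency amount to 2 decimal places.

Total landed cost: USD 225764.28

CFR: the seller pays costs through ocean freight to the destination port, but not insurance.
Already in the invoice (seller's account under CFR): origin terminal — exclude.
CIF value = CFR price + insurance = 171155.38 + 371.89 = 171527.27
Import duty = 21227 × 2.44 = 51793.88
Buyer bears: insurance 371.89 + destination terminal 301.21 + brokerage 413.95 + delivery 1727.97 + duty 51793.88 = 54608.90
Landed cost = invoice 171155.38 + 54608.90 = 225764.28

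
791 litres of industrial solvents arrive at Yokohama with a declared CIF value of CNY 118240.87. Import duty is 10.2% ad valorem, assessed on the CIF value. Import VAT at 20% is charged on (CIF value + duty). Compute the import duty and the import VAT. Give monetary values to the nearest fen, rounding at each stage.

Import duty = 118240.87 × 10.2% = 12060.57
VAT base = CIF + duty = 118240.87 + 12060.57 = 130301.44
Import VAT = 130301.44 × 20% = 26060.29

Import duty: CNY 12060.57; import VAT: CNY 26060.29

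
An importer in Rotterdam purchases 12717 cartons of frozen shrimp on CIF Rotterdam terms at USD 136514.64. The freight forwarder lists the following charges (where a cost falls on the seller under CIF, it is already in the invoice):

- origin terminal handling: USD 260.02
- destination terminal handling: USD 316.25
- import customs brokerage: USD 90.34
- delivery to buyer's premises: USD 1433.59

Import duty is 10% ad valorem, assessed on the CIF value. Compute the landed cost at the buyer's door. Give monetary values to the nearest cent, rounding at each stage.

Total landed cost: USD 152006.28

CIF: the seller pays costs through ocean freight and marine insurance to the destination port.
Already in the invoice (seller's account under CIF): origin terminal — exclude.
The CIF price already equals the CIF value: 136514.64
Import duty = 136514.64 × 10% = 13651.46
Buyer bears: destination terminal 316.25 + brokerage 90.34 + delivery 1433.59 + duty 13651.46 = 15491.64
Landed cost = invoice 136514.64 + 15491.64 = 152006.28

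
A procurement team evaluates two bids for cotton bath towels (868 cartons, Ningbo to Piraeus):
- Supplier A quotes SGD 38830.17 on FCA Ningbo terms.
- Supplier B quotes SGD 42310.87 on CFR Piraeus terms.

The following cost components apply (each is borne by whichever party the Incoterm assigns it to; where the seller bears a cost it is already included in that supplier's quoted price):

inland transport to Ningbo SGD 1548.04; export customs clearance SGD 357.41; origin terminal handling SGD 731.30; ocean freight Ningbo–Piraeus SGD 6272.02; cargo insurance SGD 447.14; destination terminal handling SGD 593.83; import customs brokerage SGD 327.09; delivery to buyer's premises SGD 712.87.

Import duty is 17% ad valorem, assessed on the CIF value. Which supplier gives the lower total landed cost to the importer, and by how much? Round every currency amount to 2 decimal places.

Supplier A (FCA):
CIF value = FCA price + origin terminal + freight + insurance = 38830.17 + 731.30 + 6272.02 + 447.14 = 46280.63
Import duty = 46280.63 × 17% = 7867.71
Buyer bears (A): 731.30 + 6272.02 + 447.14 + 593.83 + 327.09 + 712.87 = 9084.25
Landed cost (A) = invoice 38830.17 + 9084.25 + duty 7867.71 = 55782.13
Supplier B (CFR):
CIF value = CFR price + insurance = 42310.87 + 447.14 = 42758.01
Import duty = 42758.01 × 17% = 7268.86
Buyer bears (B): 447.14 + 593.83 + 327.09 + 712.87 = 2080.93
Landed cost (B) = invoice 42310.87 + 2080.93 + duty 7268.86 = 51660.66
Difference = |55782.13 − 51660.66| = 4121.47

Supplier B is cheaper by SGD 4121.47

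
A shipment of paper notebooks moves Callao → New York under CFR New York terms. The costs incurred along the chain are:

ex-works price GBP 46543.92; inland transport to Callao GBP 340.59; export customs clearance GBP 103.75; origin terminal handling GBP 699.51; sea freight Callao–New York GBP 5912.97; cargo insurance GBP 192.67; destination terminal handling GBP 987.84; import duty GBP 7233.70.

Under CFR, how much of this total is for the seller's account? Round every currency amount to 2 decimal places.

CFR: the seller pays costs through ocean freight to the destination port, but not insurance.
Seller's account: goods 46543.92 + inland to port 340.59 + export clearance 103.75 + origin terminal 699.51 + freight 5912.97 = 53600.74
Buyer's account: insurance 192.67 + destination terminal 987.84 + duty 7233.70 = 8414.21

Seller's account: GBP 53600.74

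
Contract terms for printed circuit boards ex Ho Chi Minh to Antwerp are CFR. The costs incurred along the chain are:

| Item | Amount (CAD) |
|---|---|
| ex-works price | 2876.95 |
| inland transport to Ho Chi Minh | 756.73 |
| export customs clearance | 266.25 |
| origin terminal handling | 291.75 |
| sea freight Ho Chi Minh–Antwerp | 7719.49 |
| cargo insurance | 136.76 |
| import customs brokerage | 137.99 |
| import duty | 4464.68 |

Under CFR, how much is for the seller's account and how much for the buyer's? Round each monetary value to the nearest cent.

CFR: the seller pays costs through ocean freight to the destination port, but not insurance.
Seller's account: goods 2876.95 + inland to port 756.73 + export clearance 266.25 + origin terminal 291.75 + freight 7719.49 = 11911.17
Buyer's account: insurance 136.76 + brokerage 137.99 + duty 4464.68 = 4739.43

Seller: CAD 11911.17; buyer: CAD 4739.43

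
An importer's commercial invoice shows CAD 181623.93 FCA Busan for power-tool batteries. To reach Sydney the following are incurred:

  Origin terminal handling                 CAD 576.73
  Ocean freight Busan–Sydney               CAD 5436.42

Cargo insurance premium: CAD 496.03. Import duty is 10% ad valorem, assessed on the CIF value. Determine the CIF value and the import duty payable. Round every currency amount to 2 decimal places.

CIF = FCA price + pre-shipment costs + freight + insurance
CIF = 181623.93 + 576.73 + 5436.42 + 496.03 = 188133.11
Import duty = 188133.11 × 10% = 18813.31

CIF value: CAD 188133.11; import duty: CAD 18813.31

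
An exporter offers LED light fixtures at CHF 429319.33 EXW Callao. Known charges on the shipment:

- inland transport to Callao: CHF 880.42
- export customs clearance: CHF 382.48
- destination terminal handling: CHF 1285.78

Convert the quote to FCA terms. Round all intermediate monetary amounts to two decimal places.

Not relevant to the conversion: destination terminal — on the buyer under both terms; not part of either seller's price.
From EXW to FCA, the seller additionally bears: inland to port, export clearance.
FCA price = 429319.33 + 880.42 + 382.48 = 430582.23

FCA price: CHF 430582.23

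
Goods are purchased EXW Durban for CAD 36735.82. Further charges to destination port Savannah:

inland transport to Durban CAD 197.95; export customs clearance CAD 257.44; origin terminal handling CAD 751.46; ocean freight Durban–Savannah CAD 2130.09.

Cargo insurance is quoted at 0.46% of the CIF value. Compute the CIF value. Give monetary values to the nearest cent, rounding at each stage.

Let C be the CIF value. C = EXW price + pre-shipment costs + freight + 0.46% × C
C − 0.46% × C = 36735.82 + 197.95 + 257.44 + 751.46 + 2130.09
0.9954 × C = 40072.76
C = 40072.76 / 0.9954 = 40257.95
Insurance premium = 0.46% × 40257.95 = 185.19

CIF value: CAD 40257.95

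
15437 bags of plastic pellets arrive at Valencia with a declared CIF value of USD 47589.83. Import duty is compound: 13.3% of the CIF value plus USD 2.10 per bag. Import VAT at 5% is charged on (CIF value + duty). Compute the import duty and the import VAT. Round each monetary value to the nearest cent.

Ad valorem component: 47589.83 × 13.3% = 6329.45
Specific component: 15437 × 2.10 = 32417.70
Import duty = 6329.45 + 32417.70 = 38747.15
VAT base = CIF + duty = 47589.83 + 38747.15 = 86336.98
Import VAT = 86336.98 × 5% = 4316.85

Import duty: USD 38747.15; import VAT: USD 4316.85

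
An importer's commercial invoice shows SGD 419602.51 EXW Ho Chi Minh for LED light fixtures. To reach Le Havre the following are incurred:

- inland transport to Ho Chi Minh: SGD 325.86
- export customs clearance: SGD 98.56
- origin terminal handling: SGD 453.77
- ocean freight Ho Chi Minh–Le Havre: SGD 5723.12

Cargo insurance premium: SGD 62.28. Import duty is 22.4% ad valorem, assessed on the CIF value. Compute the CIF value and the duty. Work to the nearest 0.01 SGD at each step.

CIF = EXW price + pre-shipment costs + freight + insurance
CIF = 419602.51 + 325.86 + 98.56 + 453.77 + 5723.12 + 62.28 = 426266.10
Import duty = 426266.10 × 22.4% = 95483.61

CIF value: SGD 426266.10; import duty: SGD 95483.61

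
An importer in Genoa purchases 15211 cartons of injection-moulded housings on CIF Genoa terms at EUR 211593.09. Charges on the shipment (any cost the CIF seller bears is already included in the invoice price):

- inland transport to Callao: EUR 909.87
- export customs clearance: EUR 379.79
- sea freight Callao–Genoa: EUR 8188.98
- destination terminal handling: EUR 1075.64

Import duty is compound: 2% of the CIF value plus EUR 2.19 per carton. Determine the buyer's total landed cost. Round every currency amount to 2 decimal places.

Total landed cost: EUR 250212.68

CIF: the seller pays costs through ocean freight and marine insurance to the destination port.
Already in the invoice (seller's account under CIF): inland to port, export clearance, freight — exclude.
The CIF price already equals the CIF value: 211593.09
Ad valorem component: 211593.09 × 2% = 4231.86
Specific component: 15211 × 2.19 = 33312.09
Import duty = 4231.86 + 33312.09 = 37543.95
Buyer bears: destination terminal 1075.64 + duty 37543.95 = 38619.59
Landed cost = invoice 211593.09 + 38619.59 = 250212.68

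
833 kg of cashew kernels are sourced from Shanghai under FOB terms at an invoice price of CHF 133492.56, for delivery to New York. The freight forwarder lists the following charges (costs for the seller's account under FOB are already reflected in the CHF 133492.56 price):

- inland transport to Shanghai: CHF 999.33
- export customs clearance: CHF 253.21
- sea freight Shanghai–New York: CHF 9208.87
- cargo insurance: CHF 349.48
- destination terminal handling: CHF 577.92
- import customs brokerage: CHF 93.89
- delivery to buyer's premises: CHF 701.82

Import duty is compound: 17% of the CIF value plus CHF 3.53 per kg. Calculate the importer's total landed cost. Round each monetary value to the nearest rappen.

FOB: the seller bears costs until goods are on board at the origin port; the buyer bears freight, insurance and all costs thereafter.
Already in the invoice (seller's account under FOB): inland to port, export clearance — exclude.
CIF value = FOB price + freight + insurance = 133492.56 + 9208.87 + 349.48 = 143050.91
Ad valorem component: 143050.91 × 17% = 24318.65
Specific component: 833 × 3.53 = 2940.49
Import duty = 24318.65 + 2940.49 = 27259.14
Buyer bears: freight 9208.87 + insurance 349.48 + destination terminal 577.92 + brokerage 93.89 + delivery 701.82 + duty 27259.14 = 38191.12
Landed cost = invoice 133492.56 + 38191.12 = 171683.68

Total landed cost: CHF 171683.68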